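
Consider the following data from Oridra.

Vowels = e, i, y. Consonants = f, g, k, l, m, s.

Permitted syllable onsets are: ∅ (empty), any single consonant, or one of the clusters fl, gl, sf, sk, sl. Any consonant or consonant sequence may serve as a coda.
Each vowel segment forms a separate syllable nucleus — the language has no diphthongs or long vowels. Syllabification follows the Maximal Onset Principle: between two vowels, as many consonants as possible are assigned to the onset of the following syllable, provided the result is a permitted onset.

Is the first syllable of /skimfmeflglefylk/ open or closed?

Vowels present: i, e, e, y; each is a nucleus, giving 4 syllables.
σ1/σ2 boundary: /mfm/; trying suffixes from longest down, /m/ is the first permitted one, so coda /mf/ | onset /m/.
σ2/σ3 boundary: /flgl/ — longest licit onset from the right is /gl/, leaving /fl/ as coda.
σ3/σ4 boundary: just /f/ — single C goes to the following onset.
Result: skimf.mefl.gle.fylk.
Syllable 1 is /skimf/ with coda /mf/, so it is closed.

closed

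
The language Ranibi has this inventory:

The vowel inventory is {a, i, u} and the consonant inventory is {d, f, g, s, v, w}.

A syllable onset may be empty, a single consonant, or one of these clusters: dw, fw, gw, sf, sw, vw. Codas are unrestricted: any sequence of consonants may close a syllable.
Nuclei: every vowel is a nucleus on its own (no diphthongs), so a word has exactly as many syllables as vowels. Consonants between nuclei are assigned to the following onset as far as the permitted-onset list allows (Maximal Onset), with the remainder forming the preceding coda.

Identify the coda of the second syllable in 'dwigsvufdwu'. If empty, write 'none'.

f

Nuclei (vowels): i, u, u → 3 syllables.
/i…u/ gap (V1→V2): /gsv/; trying suffixes from longest down, /v/ is the first permitted one, so coda /gs/ | onset /v/.
/u…u/ gap (V2→V3): /fdw/ splits as /f/ + /dw/ (/dw/ is the longest suffix that is a licit onset).
Putting it together: dwigs.vuf.dwu.
Syllable 2 is /vuf/: onset /v/, nucleus /u/, coda /f/.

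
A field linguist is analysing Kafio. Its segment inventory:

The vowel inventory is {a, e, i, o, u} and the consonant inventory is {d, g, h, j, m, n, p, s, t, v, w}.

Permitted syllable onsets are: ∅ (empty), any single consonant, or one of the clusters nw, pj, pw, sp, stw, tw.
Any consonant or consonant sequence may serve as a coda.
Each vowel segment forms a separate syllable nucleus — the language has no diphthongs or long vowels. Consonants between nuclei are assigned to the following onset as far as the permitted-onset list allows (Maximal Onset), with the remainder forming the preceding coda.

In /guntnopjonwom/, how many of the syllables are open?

Vowels present: u, o, o, o; each is a nucleus, giving 4 syllables.
V1 /u/ – V2 /o/: /ntn/; trying suffixes from longest down, /n/ is the first permitted one, so coda /nt/ | onset /n/.
V2 /o/ – V3 /o/: /pj/ is a licit onset in full, so it all attaches to the next syllable.
V3 /o/ – V4 /o/: cluster /nw/ — /nw/ is itself a permitted onset, so the whole cluster goes right; preceding coda = ∅.
Syllabification: gunt.no.pjo.nwom.
Classifying each syllable: /gunt/ (closed), /no/ (open), /pjo/ (open), /nwom/ (closed).
Open syllables: 2.

2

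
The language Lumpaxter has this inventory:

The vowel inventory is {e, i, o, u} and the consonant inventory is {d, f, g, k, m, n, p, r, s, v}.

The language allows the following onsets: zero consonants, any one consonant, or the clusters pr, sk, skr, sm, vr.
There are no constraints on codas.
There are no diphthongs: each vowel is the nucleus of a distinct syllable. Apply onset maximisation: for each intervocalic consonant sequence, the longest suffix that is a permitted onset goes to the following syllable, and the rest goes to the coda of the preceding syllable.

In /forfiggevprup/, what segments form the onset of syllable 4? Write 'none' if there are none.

pr

Vowels present: o, i, e, u; each is a nucleus, giving 4 syllables.
σ1/σ2 boundary: /rf/ — longest licit onset from the right is /f/, leaving /r/ as coda.
σ2/σ3 boundary: /gg/ splits as /g/ + /g/ (/g/ is the longest suffix that is a licit onset).
σ3/σ4 boundary: /vpr/; trying suffixes from longest down, /pr/ is the first permitted one, so coda /v/ | onset /pr/.
Syllabification: for.fig.gev.prup.
Syllable 4 is /prup/: onset /pr/, nucleus /u/, coda /p/.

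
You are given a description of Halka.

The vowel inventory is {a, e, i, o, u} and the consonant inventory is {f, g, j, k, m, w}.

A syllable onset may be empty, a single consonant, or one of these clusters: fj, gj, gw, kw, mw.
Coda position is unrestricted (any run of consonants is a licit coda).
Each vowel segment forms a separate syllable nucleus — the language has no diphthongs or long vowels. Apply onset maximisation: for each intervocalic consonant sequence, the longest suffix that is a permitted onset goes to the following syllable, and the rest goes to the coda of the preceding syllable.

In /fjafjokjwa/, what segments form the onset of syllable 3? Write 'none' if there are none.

The vowels are a, o, a — 3 nuclei, so 3 syllables.
Between /a/ (V1) and /o/ (V2): /fj/ — entire cluster is a permitted onset → onset /fj/, coda ∅.
Between /o/ (V2) and /a/ (V3): /kjw/ — longest licit onset from the right is /w/, leaving /kj/ as coda.
Putting it together: fja.fjokj.wa.
Syllable 3 is /wa/: onset /w/, nucleus /a/, coda ∅.

w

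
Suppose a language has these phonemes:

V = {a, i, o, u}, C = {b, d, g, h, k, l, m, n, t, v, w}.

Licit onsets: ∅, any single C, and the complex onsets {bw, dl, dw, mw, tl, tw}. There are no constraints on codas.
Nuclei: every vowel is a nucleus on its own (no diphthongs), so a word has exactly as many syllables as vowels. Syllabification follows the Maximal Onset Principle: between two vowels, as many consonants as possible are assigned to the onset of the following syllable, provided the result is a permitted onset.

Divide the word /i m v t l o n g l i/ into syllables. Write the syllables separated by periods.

imv.tlong.li

Nuclei (vowels): i, o, i → 3 syllables.
σ1/σ2 boundary: cluster /mvtl/ — the longest permitted-onset suffix is /tl/; onset = /tl/, preceding coda = /mv/.
σ2/σ3 boundary: cluster /ngl/ — the longest permitted-onset suffix is /l/; onset = /l/, preceding coda = /ng/.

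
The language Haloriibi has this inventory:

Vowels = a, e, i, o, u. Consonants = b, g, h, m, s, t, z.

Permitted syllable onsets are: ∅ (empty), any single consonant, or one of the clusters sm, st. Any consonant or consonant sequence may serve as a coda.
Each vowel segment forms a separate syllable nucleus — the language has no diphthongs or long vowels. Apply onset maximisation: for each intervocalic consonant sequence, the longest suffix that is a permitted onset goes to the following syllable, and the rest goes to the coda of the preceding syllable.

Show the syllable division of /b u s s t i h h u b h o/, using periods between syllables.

Vowels present: u, i, u, o; each is a nucleus, giving 4 syllables.
Between /u/ (V1) and /i/ (V2): cluster /sst/ — the longest permitted-onset suffix is /st/; onset = /st/, preceding coda = /s/.
Between /i/ (V2) and /u/ (V3): /hh/ splits as /h/ + /h/ (/h/ is the longest suffix that is a licit onset).
Between /u/ (V3) and /o/ (V4): cluster /bh/ — the longest permitted-onset suffix is /h/; onset = /h/, preceding coda = /b/.

bus.stih.hub.ho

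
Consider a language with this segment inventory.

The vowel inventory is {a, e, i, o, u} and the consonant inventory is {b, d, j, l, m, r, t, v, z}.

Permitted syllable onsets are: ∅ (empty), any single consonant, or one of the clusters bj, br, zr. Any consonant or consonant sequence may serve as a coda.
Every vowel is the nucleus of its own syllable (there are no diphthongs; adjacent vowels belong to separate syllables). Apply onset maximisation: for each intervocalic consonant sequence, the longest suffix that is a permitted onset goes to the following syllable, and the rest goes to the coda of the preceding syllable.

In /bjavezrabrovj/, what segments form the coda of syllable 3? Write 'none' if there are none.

The vowels are a, e, a, o — 4 nuclei, so 4 syllables.
V1 /a/ – V2 /e/: /v/ is a single consonant, so it becomes the next onset.
V2 /e/ – V3 /a/: cluster /zr/ — /zr/ is itself a permitted onset, so the whole cluster goes right; preceding coda = ∅.
V3 /a/ – V4 /o/: cluster /br/ — /br/ is itself a permitted onset, so the whole cluster goes right; preceding coda = ∅.
Putting it together: bja.ve.zra.brovj.
Syllable 3 is /zra/: onset /zr/, nucleus /a/, coda ∅.

none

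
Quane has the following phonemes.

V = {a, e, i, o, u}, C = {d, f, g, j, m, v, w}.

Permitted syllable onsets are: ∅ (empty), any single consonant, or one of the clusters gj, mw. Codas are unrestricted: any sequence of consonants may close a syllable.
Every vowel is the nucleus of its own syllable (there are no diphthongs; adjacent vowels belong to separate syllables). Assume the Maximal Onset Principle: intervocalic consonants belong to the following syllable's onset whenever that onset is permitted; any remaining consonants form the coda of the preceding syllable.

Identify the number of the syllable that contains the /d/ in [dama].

1

Nuclei (vowels): a, a → 2 syllables.
V1 /a/ – V2 /a/: /m/ → onset of the next syllable (single consonants are always licit onsets).
So the parse is da.ma.
The /d/ is in the onset of syllable 1 (/da/).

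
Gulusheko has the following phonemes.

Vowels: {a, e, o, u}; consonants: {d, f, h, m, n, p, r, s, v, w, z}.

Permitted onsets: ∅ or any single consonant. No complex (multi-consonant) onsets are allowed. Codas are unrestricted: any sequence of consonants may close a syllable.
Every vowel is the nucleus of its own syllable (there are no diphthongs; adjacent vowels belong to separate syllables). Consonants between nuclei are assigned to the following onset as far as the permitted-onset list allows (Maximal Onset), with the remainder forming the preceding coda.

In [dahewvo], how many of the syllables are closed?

1

Vowels present: a, e, o; each is a nucleus, giving 3 syllables.
V1 /a/ – V2 /e/: just /h/ — single C goes to the following onset.
V2 /e/ – V3 /o/: /wv/ splits as /w/ + /v/ (/v/ is the longest suffix that is a licit onset).
So the parse is da.hew.vo.
Classifying each syllable: /da/ (open), /hew/ (closed), /vo/ (open).
Closed syllables: 1.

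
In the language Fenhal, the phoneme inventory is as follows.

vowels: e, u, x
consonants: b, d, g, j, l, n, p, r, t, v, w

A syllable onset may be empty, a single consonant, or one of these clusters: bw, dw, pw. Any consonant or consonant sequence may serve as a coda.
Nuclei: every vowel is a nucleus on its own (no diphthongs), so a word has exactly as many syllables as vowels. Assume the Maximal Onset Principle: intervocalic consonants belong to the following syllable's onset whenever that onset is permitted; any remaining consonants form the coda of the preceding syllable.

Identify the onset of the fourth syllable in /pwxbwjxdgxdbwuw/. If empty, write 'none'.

bw

Vowels present: x, x, x, u; each is a nucleus, giving 4 syllables.
/x…x/ gap (V1→V2): /bwj/ splits as /bw/ + /j/ (/j/ is the longest suffix that is a licit onset).
/x…x/ gap (V2→V3): cluster /dg/ — the longest permitted-onset suffix is /g/; onset = /g/, preceding coda = /d/.
/x…u/ gap (V3→V4): /dbw/; trying suffixes from longest down, /bw/ is the first permitted one, so coda /d/ | onset /bw/.
So the parse is pwxbw.jxd.gxd.bwuw.
Syllable 4 is /bwuw/: onset /bw/, nucleus /u/, coda /w/.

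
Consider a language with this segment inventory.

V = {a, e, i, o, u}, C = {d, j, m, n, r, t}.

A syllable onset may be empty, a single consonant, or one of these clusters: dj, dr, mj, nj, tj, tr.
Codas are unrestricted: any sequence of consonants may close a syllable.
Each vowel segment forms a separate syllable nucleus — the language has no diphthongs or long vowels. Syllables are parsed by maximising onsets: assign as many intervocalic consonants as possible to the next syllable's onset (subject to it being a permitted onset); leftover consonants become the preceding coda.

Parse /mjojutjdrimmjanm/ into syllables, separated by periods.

mjo.jutj.drim.mjanm

Vowels present: o, u, i, a; each is a nucleus, giving 4 syllables.
σ1/σ2 boundary: /j/ → onset of the next syllable (single consonants are always licit onsets).
σ2/σ3 boundary: /tjdr/ — longest licit onset from the right is /dr/, leaving /tj/ as coda.
σ3/σ4 boundary: /mmj/ — longest licit onset from the right is /mj/, leaving /m/ as coda.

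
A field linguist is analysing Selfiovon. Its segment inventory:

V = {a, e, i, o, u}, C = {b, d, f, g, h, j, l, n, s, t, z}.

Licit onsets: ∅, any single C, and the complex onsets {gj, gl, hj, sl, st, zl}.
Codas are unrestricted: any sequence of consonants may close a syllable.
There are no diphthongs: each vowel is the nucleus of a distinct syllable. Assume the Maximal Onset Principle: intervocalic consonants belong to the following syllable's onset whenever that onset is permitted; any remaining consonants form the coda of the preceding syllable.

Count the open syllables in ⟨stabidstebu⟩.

Nuclei (vowels): a, i, e, u → 4 syllables.
Between /a/ (V1) and /i/ (V2): /b/ is a single consonant, so it becomes the next onset.
Between /i/ (V2) and /e/ (V3): /dst/ — longest licit onset from the right is /st/, leaving /d/ as coda.
Between /e/ (V3) and /u/ (V4): just /b/ — single C goes to the following onset.
So the parse is sta.bid.ste.bu.
Classifying each syllable: /sta/ (open), /bid/ (closed), /ste/ (open), /bu/ (open).
Open syllables: 3.

3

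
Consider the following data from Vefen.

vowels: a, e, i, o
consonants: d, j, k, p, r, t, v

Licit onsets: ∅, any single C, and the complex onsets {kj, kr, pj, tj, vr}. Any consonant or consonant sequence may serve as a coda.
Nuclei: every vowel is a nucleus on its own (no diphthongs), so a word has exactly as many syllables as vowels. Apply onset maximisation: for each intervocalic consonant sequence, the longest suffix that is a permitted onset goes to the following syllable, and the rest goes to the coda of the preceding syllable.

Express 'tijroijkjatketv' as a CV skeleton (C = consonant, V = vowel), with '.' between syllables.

CVC.CV.VC.CCVC.CVCC

Vowels present: i, o, i, a, e; each is a nucleus, giving 5 syllables.
V1 /i/ – V2 /o/: cluster /jr/ — the longest permitted-onset suffix is /r/; onset = /r/, preceding coda = /j/.
V2 /o/ – V3 /i/: nothing intervenes; syllable break is V.V.
V3 /i/ – V4 /a/: cluster /jkj/ — the longest permitted-onset suffix is /kj/; onset = /kj/, preceding coda = /j/.
V4 /a/ – V5 /e/: /tk/ splits as /t/ + /k/ (/k/ is the longest suffix that is a licit onset).
Putting it together: tij.ro.ij.kjat.ketv.
Mapping each syllable to C/V: /tij/ → CVC, /ro/ → CV, /ij/ → VC, /kjat/ → CCVC, /ketv/ → CVCC.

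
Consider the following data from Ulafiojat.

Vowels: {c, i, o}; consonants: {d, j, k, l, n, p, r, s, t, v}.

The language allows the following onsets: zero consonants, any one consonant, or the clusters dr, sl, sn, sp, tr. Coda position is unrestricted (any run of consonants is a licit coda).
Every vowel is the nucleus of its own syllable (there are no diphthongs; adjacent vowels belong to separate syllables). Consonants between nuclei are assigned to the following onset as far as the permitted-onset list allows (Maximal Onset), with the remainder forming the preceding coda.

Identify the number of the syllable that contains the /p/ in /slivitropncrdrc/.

3

The vowels are i, i, o, c, c — 5 nuclei, so 5 syllables.
/i…i/ gap (V1→V2): /v/ is a single consonant, so it becomes the next onset.
/i…o/ gap (V2→V3): cluster /tr/ — /tr/ is itself a permitted onset, so the whole cluster goes right; preceding coda = ∅.
/o…c/ gap (V3→V4): cluster /pn/ — the longest permitted-onset suffix is /n/; onset = /n/, preceding coda = /p/.
/c…c/ gap (V4→V5): cluster /rdr/ — the longest permitted-onset suffix is /dr/; onset = /dr/, preceding coda = /r/.
Result: sli.vi.trop.ncr.drc.
The /p/ is in the coda of syllable 3 (/trop/).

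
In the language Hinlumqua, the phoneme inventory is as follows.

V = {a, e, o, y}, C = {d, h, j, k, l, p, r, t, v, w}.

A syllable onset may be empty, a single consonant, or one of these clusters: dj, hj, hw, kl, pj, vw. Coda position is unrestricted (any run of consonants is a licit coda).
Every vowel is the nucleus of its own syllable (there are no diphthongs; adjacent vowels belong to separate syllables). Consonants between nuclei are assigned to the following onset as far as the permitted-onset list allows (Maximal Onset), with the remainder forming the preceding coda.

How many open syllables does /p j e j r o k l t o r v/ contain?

Vowels present: e, o, o; each is a nucleus, giving 3 syllables.
V1 /e/ – V2 /o/: /jr/; trying suffixes from longest down, /r/ is the first permitted one, so coda /j/ | onset /r/.
V2 /o/ – V3 /o/: /klt/; trying suffixes from longest down, /t/ is the first permitted one, so coda /kl/ | onset /t/.
Syllabification: pjej.rokl.torv.
Classifying each syllable: /pjej/ (closed), /rokl/ (closed), /torv/ (closed).
Open syllables: 0.

0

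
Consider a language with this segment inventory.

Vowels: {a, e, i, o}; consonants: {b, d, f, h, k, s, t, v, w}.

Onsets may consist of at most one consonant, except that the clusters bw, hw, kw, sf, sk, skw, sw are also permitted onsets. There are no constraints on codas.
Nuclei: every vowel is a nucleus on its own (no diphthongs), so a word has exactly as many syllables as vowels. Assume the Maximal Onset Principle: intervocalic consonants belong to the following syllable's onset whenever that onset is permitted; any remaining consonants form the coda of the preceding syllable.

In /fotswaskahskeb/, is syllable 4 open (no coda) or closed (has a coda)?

closed

Nuclei (vowels): o, a, a, e → 4 syllables.
Between /o/ (V1) and /a/ (V2): /tsw/ splits as /t/ + /sw/ (/sw/ is the longest suffix that is a licit onset).
Between /a/ (V2) and /a/ (V3): cluster /sk/ — /sk/ is itself a permitted onset, so the whole cluster goes right; preceding coda = ∅.
Between /a/ (V3) and /e/ (V4): /hsk/ splits as /h/ + /sk/ (/sk/ is the longest suffix that is a licit onset).
So the parse is fot.swa.skah.skeb.
Syllable 4 is /skeb/ with coda /b/, so it is closed.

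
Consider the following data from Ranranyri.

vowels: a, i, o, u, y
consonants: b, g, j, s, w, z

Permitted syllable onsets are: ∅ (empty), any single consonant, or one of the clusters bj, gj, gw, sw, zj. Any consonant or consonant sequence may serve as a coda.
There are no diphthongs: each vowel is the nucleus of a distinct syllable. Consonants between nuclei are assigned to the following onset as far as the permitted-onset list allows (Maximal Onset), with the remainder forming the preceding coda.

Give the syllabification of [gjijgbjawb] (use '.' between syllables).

gjijg.bjawb

The vowels are i, a — 2 nuclei, so 2 syllables.
/i…a/ gap (V1→V2): cluster /jgbj/ — the longest permitted-onset suffix is /bj/; onset = /bj/, preceding coda = /jg/.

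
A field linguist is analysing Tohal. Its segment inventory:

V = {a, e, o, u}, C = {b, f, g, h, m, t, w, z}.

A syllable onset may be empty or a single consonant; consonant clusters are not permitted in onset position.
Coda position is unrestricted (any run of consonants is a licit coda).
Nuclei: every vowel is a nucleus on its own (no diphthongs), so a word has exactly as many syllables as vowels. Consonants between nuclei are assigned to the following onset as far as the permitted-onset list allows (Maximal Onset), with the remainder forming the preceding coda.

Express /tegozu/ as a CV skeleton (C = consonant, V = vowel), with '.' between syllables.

Nuclei (vowels): e, o, u → 3 syllables.
σ1/σ2 boundary: /g/ is a single consonant, so it becomes the next onset.
σ2/σ3 boundary: /z/ is a single consonant, so it becomes the next onset.
Result: te.go.zu.
Mapping each syllable to C/V: /te/ → CV, /go/ → CV, /zu/ → CV.

CV.CV.CV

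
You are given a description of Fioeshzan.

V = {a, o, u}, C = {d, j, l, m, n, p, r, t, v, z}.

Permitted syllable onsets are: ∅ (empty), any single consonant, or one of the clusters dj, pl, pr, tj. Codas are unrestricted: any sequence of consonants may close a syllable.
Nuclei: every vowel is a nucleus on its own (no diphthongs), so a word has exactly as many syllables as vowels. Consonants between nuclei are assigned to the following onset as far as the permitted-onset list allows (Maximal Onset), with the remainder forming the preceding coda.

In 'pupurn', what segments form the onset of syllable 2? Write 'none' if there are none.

p

Nuclei (vowels): u, u → 2 syllables.
V1 /u/ – V2 /u/: /p/ is a single consonant, so it becomes the next onset.
Putting it together: pu.purn.
Syllable 2 is /purn/: onset /p/, nucleus /u/, coda /rn/.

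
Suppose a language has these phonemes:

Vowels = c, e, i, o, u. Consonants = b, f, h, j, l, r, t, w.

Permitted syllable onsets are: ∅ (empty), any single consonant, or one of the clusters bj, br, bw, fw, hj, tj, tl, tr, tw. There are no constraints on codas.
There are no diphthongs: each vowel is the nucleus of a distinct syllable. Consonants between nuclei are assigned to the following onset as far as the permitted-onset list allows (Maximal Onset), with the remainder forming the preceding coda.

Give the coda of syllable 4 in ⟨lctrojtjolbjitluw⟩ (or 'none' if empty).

Vowels present: c, o, o, i, u; each is a nucleus, giving 5 syllables.
V1 /c/ – V2 /o/: cluster /tr/ — /tr/ is itself a permitted onset, so the whole cluster goes right; preceding coda = ∅.
V2 /o/ – V3 /o/: /jtj/; trying suffixes from longest down, /tj/ is the first permitted one, so coda /j/ | onset /tj/.
V3 /o/ – V4 /i/: /lbj/ — longest licit onset from the right is /bj/, leaving /l/ as coda.
V4 /i/ – V5 /u/: /tl/ — entire cluster is a permitted onset → onset /tl/, coda ∅.
Syllabification: lc.troj.tjol.bji.tluw.
Syllable 4 is /bji/: onset /bj/, nucleus /i/, coda ∅.

none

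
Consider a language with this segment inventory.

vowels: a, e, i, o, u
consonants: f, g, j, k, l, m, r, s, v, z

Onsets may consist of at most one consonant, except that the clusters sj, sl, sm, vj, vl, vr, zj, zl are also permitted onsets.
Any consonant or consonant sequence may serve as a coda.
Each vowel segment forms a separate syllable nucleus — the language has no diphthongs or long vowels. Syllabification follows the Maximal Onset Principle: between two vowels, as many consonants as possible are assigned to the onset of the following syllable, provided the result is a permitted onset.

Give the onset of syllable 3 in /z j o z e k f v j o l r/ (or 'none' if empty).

vj

Nuclei (vowels): o, e, o → 3 syllables.
V1 /o/ – V2 /e/: just /z/ — single C goes to the following onset.
V2 /e/ – V3 /o/: /kfvj/ — longest licit onset from the right is /vj/, leaving /kf/ as coda.
So the parse is zjo.zekf.vjolr.
Syllable 3 is /vjolr/: onset /vj/, nucleus /o/, coda /lr/.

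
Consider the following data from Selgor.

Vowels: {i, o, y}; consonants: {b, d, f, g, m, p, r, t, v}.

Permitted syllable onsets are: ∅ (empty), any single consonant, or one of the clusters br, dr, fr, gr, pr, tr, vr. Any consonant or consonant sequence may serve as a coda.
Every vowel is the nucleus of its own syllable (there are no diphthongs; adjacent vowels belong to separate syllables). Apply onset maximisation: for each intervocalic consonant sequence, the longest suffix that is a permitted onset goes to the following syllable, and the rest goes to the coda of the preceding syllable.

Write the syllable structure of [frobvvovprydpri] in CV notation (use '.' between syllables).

Nuclei (vowels): o, o, y, i → 4 syllables.
/o…o/ gap (V1→V2): cluster /bvv/ — the longest permitted-onset suffix is /v/; onset = /v/, preceding coda = /bv/.
/o…y/ gap (V2→V3): /vpr/ — longest licit onset from the right is /pr/, leaving /v/ as coda.
/y…i/ gap (V3→V4): /dpr/; trying suffixes from longest down, /pr/ is the first permitted one, so coda /d/ | onset /pr/.
So the parse is frobv.vov.pryd.pri.
Mapping each syllable to C/V: /frobv/ → CCVCC, /vov/ → CVC, /pryd/ → CCVC, /pri/ → CCV.

CCVCC.CVC.CCVC.CCV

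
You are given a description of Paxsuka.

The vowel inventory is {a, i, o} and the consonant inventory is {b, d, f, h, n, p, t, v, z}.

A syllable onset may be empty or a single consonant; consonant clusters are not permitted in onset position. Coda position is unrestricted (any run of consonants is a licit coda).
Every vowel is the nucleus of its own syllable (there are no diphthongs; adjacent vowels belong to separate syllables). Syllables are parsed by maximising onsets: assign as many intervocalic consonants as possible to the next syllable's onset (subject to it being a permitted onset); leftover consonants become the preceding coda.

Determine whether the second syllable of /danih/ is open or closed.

closed

Vowels present: a, i; each is a nucleus, giving 2 syllables.
/a…i/ gap (V1→V2): just /n/ — single C goes to the following onset.
Result: da.nih.
Syllable 2 is /nih/ with coda /h/, so it is closed.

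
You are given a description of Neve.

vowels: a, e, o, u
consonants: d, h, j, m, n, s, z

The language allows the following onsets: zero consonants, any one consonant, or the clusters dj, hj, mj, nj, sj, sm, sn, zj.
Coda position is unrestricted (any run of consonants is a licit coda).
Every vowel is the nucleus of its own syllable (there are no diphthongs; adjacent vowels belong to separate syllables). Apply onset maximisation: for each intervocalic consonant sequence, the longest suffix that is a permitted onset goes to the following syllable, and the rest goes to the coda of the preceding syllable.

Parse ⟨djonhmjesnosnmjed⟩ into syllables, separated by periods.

Vowels present: o, e, o, e; each is a nucleus, giving 4 syllables.
V1 /o/ – V2 /e/: cluster /nhmj/ — the longest permitted-onset suffix is /mj/; onset = /mj/, preceding coda = /nh/.
V2 /e/ – V3 /o/: cluster /sn/ — /sn/ is itself a permitted onset, so the whole cluster goes right; preceding coda = ∅.
V3 /o/ – V4 /e/: cluster /snmj/ — the longest permitted-onset suffix is /mj/; onset = /mj/, preceding coda = /sn/.

djonh.mje.snosn.mjed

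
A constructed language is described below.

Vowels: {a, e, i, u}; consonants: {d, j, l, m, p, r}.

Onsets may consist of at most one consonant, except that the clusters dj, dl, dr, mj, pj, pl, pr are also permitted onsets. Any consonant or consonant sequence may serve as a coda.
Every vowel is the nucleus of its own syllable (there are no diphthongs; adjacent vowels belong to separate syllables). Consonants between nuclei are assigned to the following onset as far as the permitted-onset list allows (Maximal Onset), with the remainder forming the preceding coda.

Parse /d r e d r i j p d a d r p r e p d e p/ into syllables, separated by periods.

The vowels are e, i, a, e, e — 5 nuclei, so 5 syllables.
σ1/σ2 boundary: cluster /dr/ — /dr/ is itself a permitted onset, so the whole cluster goes right; preceding coda = ∅.
σ2/σ3 boundary: /jpd/; trying suffixes from longest down, /d/ is the first permitted one, so coda /jp/ | onset /d/.
σ3/σ4 boundary: /drpr/ — longest licit onset from the right is /pr/, leaving /dr/ as coda.
σ4/σ5 boundary: /pd/; trying suffixes from longest down, /d/ is the first permitted one, so coda /p/ | onset /d/.

dre.drijp.dadr.prep.dep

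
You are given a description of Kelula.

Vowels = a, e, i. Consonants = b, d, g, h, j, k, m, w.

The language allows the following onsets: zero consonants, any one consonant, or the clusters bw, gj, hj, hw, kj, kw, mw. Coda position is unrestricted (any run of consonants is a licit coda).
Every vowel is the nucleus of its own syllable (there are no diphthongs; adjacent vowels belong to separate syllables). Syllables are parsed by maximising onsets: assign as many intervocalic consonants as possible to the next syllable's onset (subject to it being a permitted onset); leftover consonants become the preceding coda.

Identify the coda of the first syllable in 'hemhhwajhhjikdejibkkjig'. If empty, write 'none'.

Nuclei (vowels): e, a, i, e, i, i → 6 syllables.
Between /e/ (V1) and /a/ (V2): cluster /mhhw/ — the longest permitted-onset suffix is /hw/; onset = /hw/, preceding coda = /mh/.
Between /a/ (V2) and /i/ (V3): /jhhj/ — longest licit onset from the right is /hj/, leaving /jh/ as coda.
Between /i/ (V3) and /e/ (V4): cluster /kd/ — the longest permitted-onset suffix is /d/; onset = /d/, preceding coda = /k/.
Between /e/ (V4) and /i/ (V5): /j/ is a single consonant, so it becomes the next onset.
Between /i/ (V5) and /i/ (V6): cluster /bkkj/ — the longest permitted-onset suffix is /kj/; onset = /kj/, preceding coda = /bk/.
Putting it together: hemh.hwajh.hjik.de.jibk.kjig.
Syllable 1 is /hemh/: onset /h/, nucleus /e/, coda /mh/.

mh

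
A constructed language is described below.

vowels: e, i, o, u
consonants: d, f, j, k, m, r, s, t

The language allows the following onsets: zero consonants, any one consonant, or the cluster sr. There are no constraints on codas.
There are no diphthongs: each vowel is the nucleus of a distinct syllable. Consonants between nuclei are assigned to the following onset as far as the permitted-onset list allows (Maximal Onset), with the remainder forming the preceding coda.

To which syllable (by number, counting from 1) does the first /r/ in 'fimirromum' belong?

Vowels present: i, i, o, u; each is a nucleus, giving 4 syllables.
Between /i/ (V1) and /i/ (V2): just /m/ — single C goes to the following onset.
Between /i/ (V2) and /o/ (V3): cluster /rr/ — the longest permitted-onset suffix is /r/; onset = /r/, preceding coda = /r/.
Between /o/ (V3) and /u/ (V4): just /m/ — single C goes to the following onset.
Result: fi.mir.ro.mum.
The first /r/ is in the coda of syllable 2 (/mir/).

2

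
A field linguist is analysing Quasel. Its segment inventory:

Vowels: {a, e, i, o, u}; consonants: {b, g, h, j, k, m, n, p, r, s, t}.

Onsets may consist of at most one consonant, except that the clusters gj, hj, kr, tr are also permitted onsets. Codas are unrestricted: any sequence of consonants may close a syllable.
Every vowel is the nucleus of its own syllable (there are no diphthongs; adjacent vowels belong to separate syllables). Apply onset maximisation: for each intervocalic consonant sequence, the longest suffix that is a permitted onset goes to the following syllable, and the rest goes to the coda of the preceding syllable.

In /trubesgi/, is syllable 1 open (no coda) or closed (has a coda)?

open

Vowels present: u, e, i; each is a nucleus, giving 3 syllables.
/u…e/ gap (V1→V2): just /b/ — single C goes to the following onset.
/e…i/ gap (V2→V3): cluster /sg/ — the longest permitted-onset suffix is /g/; onset = /g/, preceding coda = /s/.
Result: tru.bes.gi.
Syllable 1 is /tru/; it ends in its nucleus with no coda, so it is open.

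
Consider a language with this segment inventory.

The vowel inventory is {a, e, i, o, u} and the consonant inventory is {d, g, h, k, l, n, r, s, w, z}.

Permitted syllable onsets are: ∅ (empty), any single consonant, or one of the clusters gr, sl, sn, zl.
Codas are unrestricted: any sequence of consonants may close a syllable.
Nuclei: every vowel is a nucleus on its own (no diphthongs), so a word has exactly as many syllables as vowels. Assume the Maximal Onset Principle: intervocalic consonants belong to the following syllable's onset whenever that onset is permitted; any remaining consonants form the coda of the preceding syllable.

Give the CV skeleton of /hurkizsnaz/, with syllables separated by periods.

The vowels are u, i, a — 3 nuclei, so 3 syllables.
σ1/σ2 boundary: /rk/; trying suffixes from longest down, /k/ is the first permitted one, so coda /r/ | onset /k/.
σ2/σ3 boundary: /zsn/; trying suffixes from longest down, /sn/ is the first permitted one, so coda /z/ | onset /sn/.
Result: hur.kiz.snaz.
Mapping each syllable to C/V: /hur/ → CVC, /kiz/ → CVC, /snaz/ → CCVC.

CVC.CVC.CCVC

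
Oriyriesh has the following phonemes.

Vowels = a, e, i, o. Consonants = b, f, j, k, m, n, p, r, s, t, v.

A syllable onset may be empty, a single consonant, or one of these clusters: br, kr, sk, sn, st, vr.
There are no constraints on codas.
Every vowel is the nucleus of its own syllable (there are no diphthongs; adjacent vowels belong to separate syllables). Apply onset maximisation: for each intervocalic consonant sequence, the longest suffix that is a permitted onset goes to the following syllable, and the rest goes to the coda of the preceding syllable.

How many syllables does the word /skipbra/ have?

2

The vowels are i, a — 2 nuclei, so 2 syllables.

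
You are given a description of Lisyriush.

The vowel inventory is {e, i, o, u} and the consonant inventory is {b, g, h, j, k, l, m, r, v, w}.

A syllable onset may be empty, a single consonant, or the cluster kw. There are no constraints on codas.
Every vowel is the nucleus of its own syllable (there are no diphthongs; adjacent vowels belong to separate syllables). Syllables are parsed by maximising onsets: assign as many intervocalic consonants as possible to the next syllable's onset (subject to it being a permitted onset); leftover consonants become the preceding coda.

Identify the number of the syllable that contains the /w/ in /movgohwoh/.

The vowels are o, o, o — 3 nuclei, so 3 syllables.
V1 /o/ – V2 /o/: /vg/ — longest licit onset from the right is /g/, leaving /v/ as coda.
V2 /o/ – V3 /o/: /hw/; trying suffixes from longest down, /w/ is the first permitted one, so coda /h/ | onset /w/.
Syllabification: mov.goh.woh.
The /w/ is in the onset of syllable 3 (/woh/).

3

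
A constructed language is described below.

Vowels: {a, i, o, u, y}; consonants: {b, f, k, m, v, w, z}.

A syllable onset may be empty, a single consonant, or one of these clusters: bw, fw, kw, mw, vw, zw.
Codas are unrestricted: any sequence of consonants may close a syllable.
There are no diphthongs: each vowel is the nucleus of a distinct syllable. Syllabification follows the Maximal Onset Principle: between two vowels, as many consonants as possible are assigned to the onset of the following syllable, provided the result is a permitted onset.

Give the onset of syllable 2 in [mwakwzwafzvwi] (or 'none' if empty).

zw

The vowels are a, a, i — 3 nuclei, so 3 syllables.
Between /a/ (V1) and /a/ (V2): cluster /kwzw/ — the longest permitted-onset suffix is /zw/; onset = /zw/, preceding coda = /kw/.
Between /a/ (V2) and /i/ (V3): /fzvw/; trying suffixes from longest down, /vw/ is the first permitted one, so coda /fz/ | onset /vw/.
So the parse is mwakw.zwafz.vwi.
Syllable 2 is /zwafz/: onset /zw/, nucleus /a/, coda /fz/.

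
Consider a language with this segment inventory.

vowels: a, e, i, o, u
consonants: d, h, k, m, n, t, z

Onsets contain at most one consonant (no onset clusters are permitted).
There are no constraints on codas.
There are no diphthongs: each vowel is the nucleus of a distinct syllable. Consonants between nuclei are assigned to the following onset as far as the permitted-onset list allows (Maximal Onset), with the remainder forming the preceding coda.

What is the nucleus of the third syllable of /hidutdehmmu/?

e

Vowels present: i, u, e, u; each is a nucleus, giving 4 syllables.
The third nucleus (vowel 3 from the left) is /e/.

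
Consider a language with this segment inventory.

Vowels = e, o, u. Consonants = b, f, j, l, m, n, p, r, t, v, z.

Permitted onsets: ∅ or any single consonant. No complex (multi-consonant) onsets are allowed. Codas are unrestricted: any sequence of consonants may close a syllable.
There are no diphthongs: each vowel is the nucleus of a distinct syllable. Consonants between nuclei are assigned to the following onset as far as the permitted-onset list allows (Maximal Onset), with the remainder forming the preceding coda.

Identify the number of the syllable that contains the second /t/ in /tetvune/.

Nuclei (vowels): e, u, e → 3 syllables.
V1 /e/ – V2 /u/: /tv/ — longest licit onset from the right is /v/, leaving /t/ as coda.
V2 /u/ – V3 /e/: just /n/ — single C goes to the following onset.
Syllabification: tet.vu.ne.
The second /t/ is in the coda of syllable 1 (/tet/).

1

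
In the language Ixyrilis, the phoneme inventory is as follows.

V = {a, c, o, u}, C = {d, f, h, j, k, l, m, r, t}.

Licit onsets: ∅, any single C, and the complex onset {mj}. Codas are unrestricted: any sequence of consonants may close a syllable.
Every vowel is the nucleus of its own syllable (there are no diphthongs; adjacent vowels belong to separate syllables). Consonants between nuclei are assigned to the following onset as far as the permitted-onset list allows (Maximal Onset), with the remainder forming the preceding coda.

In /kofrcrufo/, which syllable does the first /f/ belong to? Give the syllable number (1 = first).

1

Vowels present: o, c, u, o; each is a nucleus, giving 4 syllables.
Between /o/ (V1) and /c/ (V2): cluster /fr/ — the longest permitted-onset suffix is /r/; onset = /r/, preceding coda = /f/.
Between /c/ (V2) and /u/ (V3): just /r/ — single C goes to the following onset.
Between /u/ (V3) and /o/ (V4): /f/ is a single consonant, so it becomes the next onset.
Syllabification: kof.rc.ru.fo.
The first /f/ is in the coda of syllable 1 (/kof/).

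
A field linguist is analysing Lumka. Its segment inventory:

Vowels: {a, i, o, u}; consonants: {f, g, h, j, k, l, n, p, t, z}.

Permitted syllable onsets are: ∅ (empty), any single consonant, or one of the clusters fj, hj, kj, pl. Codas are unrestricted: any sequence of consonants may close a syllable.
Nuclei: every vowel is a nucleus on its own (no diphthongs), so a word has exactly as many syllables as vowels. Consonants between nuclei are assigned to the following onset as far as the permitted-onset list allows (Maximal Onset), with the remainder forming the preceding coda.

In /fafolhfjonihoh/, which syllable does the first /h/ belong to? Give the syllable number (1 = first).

2

The vowels are a, o, o, i, o — 5 nuclei, so 5 syllables.
σ1/σ2 boundary: /f/ → onset of the next syllable (single consonants are always licit onsets).
σ2/σ3 boundary: /lhfj/ — longest licit onset from the right is /fj/, leaving /lh/ as coda.
σ3/σ4 boundary: just /n/ — single C goes to the following onset.
σ4/σ5 boundary: just /h/ — single C goes to the following onset.
Syllabification: fa.folh.fjo.ni.hoh.
The first /h/ is in the coda of syllable 2 (/folh/).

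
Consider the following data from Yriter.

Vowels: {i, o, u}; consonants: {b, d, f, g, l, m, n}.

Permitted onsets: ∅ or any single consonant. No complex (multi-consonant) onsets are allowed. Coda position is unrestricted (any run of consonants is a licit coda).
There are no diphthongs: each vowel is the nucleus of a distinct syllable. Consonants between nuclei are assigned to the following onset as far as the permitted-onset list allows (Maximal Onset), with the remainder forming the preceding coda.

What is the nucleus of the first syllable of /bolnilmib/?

Vowels present: o, i, i; each is a nucleus, giving 3 syllables.
The first nucleus (vowel 1 from the left) is /o/.

o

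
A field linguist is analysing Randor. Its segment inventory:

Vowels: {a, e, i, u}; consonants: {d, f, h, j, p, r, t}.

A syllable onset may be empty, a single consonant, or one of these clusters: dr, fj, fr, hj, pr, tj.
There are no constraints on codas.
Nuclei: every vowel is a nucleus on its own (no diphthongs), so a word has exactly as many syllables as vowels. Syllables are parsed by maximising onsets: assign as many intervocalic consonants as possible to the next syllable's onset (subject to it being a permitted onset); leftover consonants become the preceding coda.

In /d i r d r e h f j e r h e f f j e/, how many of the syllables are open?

1

Nuclei (vowels): i, e, e, e, e → 5 syllables.
/i…e/ gap (V1→V2): /rdr/ splits as /r/ + /dr/ (/dr/ is the longest suffix that is a licit onset).
/e…e/ gap (V2→V3): cluster /hfj/ — the longest permitted-onset suffix is /fj/; onset = /fj/, preceding coda = /h/.
/e…e/ gap (V3→V4): /rh/; trying suffixes from longest down, /h/ is the first permitted one, so coda /r/ | onset /h/.
/e…e/ gap (V4→V5): /ffj/; trying suffixes from longest down, /fj/ is the first permitted one, so coda /f/ | onset /fj/.
Putting it together: dir.dreh.fjer.hef.fje.
Classifying each syllable: /dir/ (closed), /dreh/ (closed), /fjer/ (closed), /hef/ (closed), /fje/ (open).
Open syllables: 1.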